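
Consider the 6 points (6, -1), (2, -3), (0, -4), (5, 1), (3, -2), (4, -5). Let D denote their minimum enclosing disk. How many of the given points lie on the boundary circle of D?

3

The minimum enclosing circle is determined by three boundary points: (0, -4), (5, 1), (4, -5).
Their circumcentre is (2.7, -1.7) with r² = 12.58.
The farthest remaining point (6, -1) is at distance² 11.38 ≤ 12.58.
The points at distance exactly r from the centre are (0, -4), (5, 1), (4, -5) — 3 points.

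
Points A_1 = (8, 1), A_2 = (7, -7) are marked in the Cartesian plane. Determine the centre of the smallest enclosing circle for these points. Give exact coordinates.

The smallest circle enclosing two points has them as diameter endpoints.
Centre = midpoint = (7.5, -3); r² = |A_1A_2|²/4 = 65/4 = 16.25.
Centre = (7.5, -3).

(7.5, -3)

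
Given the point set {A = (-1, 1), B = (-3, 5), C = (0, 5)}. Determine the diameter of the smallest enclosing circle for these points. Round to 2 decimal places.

4.61

Side lengths²: AB² = 20, AC² = 17, BC² = 9.
Since AB² = 20 < 17 + 9 = 26, the triangle is acute, so the smallest enclosing circle is the circumcircle.
Circumcentre = (-1.5, 3.25), r² = 5.3125.
Diameter = 2r = 2√(5.3125) ≈ 4.61.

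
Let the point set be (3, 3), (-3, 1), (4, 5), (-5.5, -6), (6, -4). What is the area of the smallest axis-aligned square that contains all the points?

132.25

The bounding box has width 11.5 and height 11.
An axis-aligned square enclosing the set must have side ≥ max(width, height).
So the minimum side is max(11.5, 11) = 11.5.
Area = 11.5² = 132.25.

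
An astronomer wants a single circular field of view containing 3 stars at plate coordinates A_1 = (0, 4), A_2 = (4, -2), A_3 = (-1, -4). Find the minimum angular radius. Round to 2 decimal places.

Side lengths²: A_1A_2² = 52, A_1A_3² = 65, A_2A_3² = 29.
Since A_1A_3² = 65 < 52 + 29 = 81, the triangle is acute, so the smallest enclosing circle is the circumcircle.
Circumcentre = (13/38, -2/19), r² = 24505/1444.
r = √(24505/1444) ≈ 4.12.

4.12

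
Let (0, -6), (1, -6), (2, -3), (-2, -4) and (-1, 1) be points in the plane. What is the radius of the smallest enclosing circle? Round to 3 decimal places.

3.640

By Welzl's lemma the MEC is supported by two points (diametrically opposite) or three points (on a circumcircle).
The farthest pair is (1, -6)–(-1, 1) with squared distance 53. The circle on this segment as diameter has centre (0, -2.5) and r² = 53/4 = 13.25.
Check (0, -6): distance² to centre = 12.25 ≤ 13.25, so it lies inside.
All remaining points lie in this disk, and no smaller disk contains both endpoints, so this is the minimum enclosing circle.
r = √(13.25) ≈ 3.640.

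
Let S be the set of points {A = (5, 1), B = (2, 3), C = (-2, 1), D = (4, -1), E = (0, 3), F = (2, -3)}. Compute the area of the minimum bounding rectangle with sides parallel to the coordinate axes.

42

x ranges over [-2, 5], width 7.
y ranges over [-3, 3], height 6.
Area = 7 × 6 = 42.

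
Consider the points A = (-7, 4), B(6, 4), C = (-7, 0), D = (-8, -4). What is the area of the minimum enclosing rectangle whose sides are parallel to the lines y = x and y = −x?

In coordinates u = x + y, v = x − y the rectangle is axis-aligned; the map (x,y)→(u,v) scales areas by 2.
u-values: -3, 10, -7, -12; range = 10 − (-12) = 22.
v-values: -11, 2, -7, -4; range = 2 − (-11) = 13.
Area = (22 × 13) / 2 = 143.

143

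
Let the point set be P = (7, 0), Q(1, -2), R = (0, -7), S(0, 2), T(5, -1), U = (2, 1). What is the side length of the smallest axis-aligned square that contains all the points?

The bounding box has width 7 and height 9.
An axis-aligned square enclosing the set must have side ≥ max(width, height).
So the minimum side is max(7, 9) = 9.

9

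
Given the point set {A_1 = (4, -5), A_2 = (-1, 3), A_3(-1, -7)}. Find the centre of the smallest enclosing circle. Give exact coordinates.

(-0.1, -2)

Side lengths²: A_1A_2² = 89, A_1A_3² = 29, A_2A_3² = 100.
Since A_2A_3² = 100 < 89 + 29 = 118, the triangle is acute, so the smallest enclosing circle is the circumcircle.
Circumcentre = (-0.1, -2), r² = 25.81.
Centre = (-0.1, -2).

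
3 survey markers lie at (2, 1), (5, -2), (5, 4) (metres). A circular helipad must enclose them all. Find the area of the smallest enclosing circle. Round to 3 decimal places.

28.274

Call the three points A, B, C in the order given.
Side lengths²: AB² = 18, AC² = 18, BC² = 36.
Since BC² = 36 ≥ 18 + 18 = 36, the angle opposite BC is not acute, so the smallest enclosing circle has BC as diameter.
Centre = midpoint of BC = (5, 1), r² = 36/4 = 9.
Area = π·r² = π·9 ≈ 28.274.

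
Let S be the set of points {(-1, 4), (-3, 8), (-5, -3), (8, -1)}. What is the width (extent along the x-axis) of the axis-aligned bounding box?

13

max x = 8, min x = -5, so width = 13.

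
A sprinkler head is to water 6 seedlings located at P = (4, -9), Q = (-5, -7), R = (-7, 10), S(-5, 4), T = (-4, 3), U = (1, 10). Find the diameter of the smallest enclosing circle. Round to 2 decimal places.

21.95

The minimum enclosing circle of a finite set is fixed by two of the points (as a diameter) or three (as a circumcircle).
The farthest pair is P–R with squared distance 482. The circle on this segment as diameter has centre (-1.5, 0.5) and r² = 482/4 = 120.5.
Check Q: distance² to centre = 68.5 ≤ 120.5, so it lies inside.
All remaining points lie in this disk, and no smaller disk contains both endpoints, so this is the minimum enclosing circle.
Diameter = 2r = 2√(120.5) ≈ 21.95.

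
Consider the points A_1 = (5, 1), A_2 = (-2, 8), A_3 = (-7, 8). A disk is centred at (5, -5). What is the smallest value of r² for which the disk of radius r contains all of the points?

313

The required radius is the distance from (5, -5) to the farthest point.
Squared distances: 36, 218, 313.
Maximum is 313, attained at A_3.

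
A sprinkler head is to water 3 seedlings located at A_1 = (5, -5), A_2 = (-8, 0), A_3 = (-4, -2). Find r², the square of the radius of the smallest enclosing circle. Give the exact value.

Side lengths²: A_1A_2² = 194, A_1A_3² = 90, A_2A_3² = 20.
Since A_1A_2² = 194 ≥ 90 + 20 = 110, the angle opposite A_1A_2 is not acute, so the smallest enclosing circle has A_1A_2 as diameter.
Centre = midpoint of A_1A_2 = (-1.5, -2.5), r² = 194/4 = 48.5.

48.5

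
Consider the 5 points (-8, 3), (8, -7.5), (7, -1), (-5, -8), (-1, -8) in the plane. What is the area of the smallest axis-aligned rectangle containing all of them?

176

x ranges over [-8, 8], width 16.
y ranges over [-8, 3], height 11.
Area = 16 × 11 = 176.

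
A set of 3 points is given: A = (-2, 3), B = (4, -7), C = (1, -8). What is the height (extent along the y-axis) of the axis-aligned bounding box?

11

max y = 3, min y = -8, so height = 11.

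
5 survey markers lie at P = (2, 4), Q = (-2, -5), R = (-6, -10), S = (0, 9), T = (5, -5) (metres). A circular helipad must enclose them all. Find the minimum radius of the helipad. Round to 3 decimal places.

9.962

The farthest pair is R–S with squared distance 397. The circle on this segment as diameter has centre (-3, -0.5) and r² = 397/4 = 99.25.
Check P: distance² to centre = 45.25 ≤ 99.25, so it lies inside.
All remaining points lie in this disk, and no smaller disk contains both endpoints, so this is the minimum enclosing circle.
r = √(99.25) ≈ 9.962.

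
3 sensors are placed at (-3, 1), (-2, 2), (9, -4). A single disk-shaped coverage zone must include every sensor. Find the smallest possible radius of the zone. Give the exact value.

6.5

Call the three points A, B, C in the order given.
Side lengths²: AB² = 2, AC² = 169, BC² = 157.
Since AC² = 169 ≥ 157 + 2 = 159, the angle opposite AC is not acute, so the smallest enclosing circle has AC as diameter.
Centre = midpoint of AC = (3, -1.5), r² = 169/4 = 42.25.
r = √(42.25) = 6.5.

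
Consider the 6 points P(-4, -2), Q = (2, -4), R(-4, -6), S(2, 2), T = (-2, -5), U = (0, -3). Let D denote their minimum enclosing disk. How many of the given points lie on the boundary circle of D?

2

The farthest pair is R–S with squared distance 100. The circle on this segment as diameter has centre (-1, -2) and r² = 100/4 = 25.
Check P: distance² to centre = 9 ≤ 25, so it lies inside.
All remaining points lie in this disk, and no smaller disk contains both endpoints, so this is the minimum enclosing circle.
The points at distance exactly r from the centre are R, S — 2 points.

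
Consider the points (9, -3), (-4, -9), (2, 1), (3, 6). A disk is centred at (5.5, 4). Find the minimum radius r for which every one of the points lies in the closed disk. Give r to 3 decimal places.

The required radius is the distance from (5.5, 4) to the farthest point.
Squared distances: 61.25, 259.25, 21.25, 10.25.
Maximum is 259.25, attained at (-4, -9).
r = √(259.25) ≈ 16.101.

16.101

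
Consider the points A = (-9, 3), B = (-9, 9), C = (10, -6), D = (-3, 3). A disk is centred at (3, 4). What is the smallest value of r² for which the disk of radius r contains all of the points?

169

The required radius is the distance from (3, 4) to the farthest point.
Squared distances: 145, 169, 149, 37.
Maximum is 169, attained at B.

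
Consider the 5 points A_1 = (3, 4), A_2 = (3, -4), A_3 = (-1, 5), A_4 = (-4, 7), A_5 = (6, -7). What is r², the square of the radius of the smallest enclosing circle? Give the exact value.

74

By Welzl's lemma the MEC is supported by two points (diametrically opposite) or three points (on a circumcircle).
The farthest pair is A_4–A_5 with squared distance 296. The circle on this segment as diameter has centre (1, 0) and r² = 296/4 = 74.
Check A_1: distance² to centre = 20 ≤ 74, so it lies inside.
All remaining points lie in this disk, and no smaller disk contains both endpoints, so this is the minimum enclosing circle.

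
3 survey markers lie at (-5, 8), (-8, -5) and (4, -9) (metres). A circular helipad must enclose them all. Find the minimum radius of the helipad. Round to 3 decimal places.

Call the three points A, B, C in the order given.
Side lengths²: AB² = 178, AC² = 370, BC² = 160.
Since AC² = 370 ≥ 178 + 160 = 338, the angle opposite AC is not acute, so the smallest enclosing circle has AC as diameter.
Centre = midpoint of AC = (-0.5, -0.5), r² = 370/4 = 92.5.
r = √(92.5) ≈ 9.618.

9.618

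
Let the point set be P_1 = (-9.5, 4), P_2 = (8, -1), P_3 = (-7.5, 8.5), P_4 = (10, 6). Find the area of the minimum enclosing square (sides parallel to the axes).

380.25

The bounding box has width 19.5 and height 9.5.
An axis-aligned square enclosing the set must have side ≥ max(width, height).
So the minimum side is max(19.5, 9.5) = 19.5.
Area = 19.5² = 380.25.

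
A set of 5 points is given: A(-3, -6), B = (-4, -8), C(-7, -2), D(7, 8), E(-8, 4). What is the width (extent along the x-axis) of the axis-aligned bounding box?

15

max x = 7, min x = -8, so width = 15.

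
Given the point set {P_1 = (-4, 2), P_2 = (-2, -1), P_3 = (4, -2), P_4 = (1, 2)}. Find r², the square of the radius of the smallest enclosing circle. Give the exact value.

The farthest pair is P_1–P_3 with squared distance 80. The circle on this segment as diameter has centre (0, 0) and r² = 80/4 = 20.
Check P_2: distance² to centre = 5 ≤ 20, so it lies inside.
All remaining points lie in this disk, and no smaller disk contains both endpoints, so this is the minimum enclosing circle.

20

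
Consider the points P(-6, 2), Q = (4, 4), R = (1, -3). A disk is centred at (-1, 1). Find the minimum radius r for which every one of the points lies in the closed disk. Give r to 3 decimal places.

The required radius is the distance from (-1, 1) to the farthest point.
Squared distances: 26, 34, 20.
Maximum is 34, attained at Q.
r = √34 ≈ 5.831.

5.831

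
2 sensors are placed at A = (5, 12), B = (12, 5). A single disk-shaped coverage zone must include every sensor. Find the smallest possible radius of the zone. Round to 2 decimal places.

The smallest circle enclosing two points has them as diameter endpoints.
Centre = midpoint = (8.5, 8.5); r² = |AB|²/4 = 98/4 = 24.5.
r = √(24.5) ≈ 4.95.

4.95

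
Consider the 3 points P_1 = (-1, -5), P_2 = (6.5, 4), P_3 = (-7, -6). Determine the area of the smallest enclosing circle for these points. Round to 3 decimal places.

Side lengths²: P_1P_2² = 137.25, P_1P_3² = 37, P_2P_3² = 282.25.
Since P_2P_3² = 282.25 ≥ 137.25 + 37 = 174.25, the angle opposite P_2P_3 is not acute, so the smallest enclosing circle has P_2P_3 as diameter.
Centre = midpoint of P_2P_3 = (-0.25, -1), r² = 282.25/4 = 70.5625.
Area = π·r² = π·70.5625 ≈ 221.679.

221.679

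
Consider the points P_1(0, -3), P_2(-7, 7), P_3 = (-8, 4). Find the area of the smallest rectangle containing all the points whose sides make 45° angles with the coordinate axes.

34

In coordinates u = x + y, v = x − y the rectangle is axis-aligned; the map (x,y)→(u,v) scales areas by 2.
u-values: -3, 0, -4; range = 0 − (-4) = 4.
v-values: 3, -14, -12; range = 3 − (-14) = 17.
Area = (4 × 17) / 2 = 34.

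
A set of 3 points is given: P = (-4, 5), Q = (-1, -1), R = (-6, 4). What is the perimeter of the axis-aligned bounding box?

22

Width = max x − min x = -1 − (-6) = 5.
Height = max y − min y = 5 − (-1) = 6.
Perimeter = 2(5 + 6) = 22.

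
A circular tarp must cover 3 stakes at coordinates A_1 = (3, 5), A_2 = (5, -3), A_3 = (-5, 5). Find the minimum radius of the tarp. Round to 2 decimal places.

6.40

Side lengths²: A_1A_2² = 68, A_1A_3² = 64, A_2A_3² = 164.
Since A_2A_3² = 164 ≥ 68 + 64 = 132, the angle opposite A_2A_3 is not acute, so the smallest enclosing circle has A_2A_3 as diameter.
Centre = midpoint of A_2A_3 = (0, 1), r² = 164/4 = 41.
r = √41 ≈ 6.40.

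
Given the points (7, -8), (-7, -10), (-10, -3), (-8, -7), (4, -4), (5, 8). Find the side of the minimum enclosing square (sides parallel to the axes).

The bounding box has width 17 and height 18.
An axis-aligned square enclosing the set must have side ≥ max(width, height).
So the minimum side is max(17, 18) = 18.

18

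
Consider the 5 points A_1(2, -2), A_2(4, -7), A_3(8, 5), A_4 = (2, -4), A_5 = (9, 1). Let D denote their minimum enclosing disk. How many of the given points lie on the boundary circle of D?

2

A smallest enclosing disk is always determined by at most three of the input points on its boundary.
The farthest pair is A_2–A_3 with squared distance 160. The circle on this segment as diameter has centre (6, -1) and r² = 160/4 = 40.
Check A_1: distance² to centre = 17 ≤ 40, so it lies inside.
All remaining points lie in this disk, and no smaller disk contains both endpoints, so this is the minimum enclosing circle.
The points at distance exactly r from the centre are A_2, A_3 — 2 points.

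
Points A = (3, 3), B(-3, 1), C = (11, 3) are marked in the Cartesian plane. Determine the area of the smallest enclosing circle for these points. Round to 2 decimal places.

157.08

Side lengths²: AB² = 40, AC² = 64, BC² = 200.
Since BC² = 200 ≥ 64 + 40 = 104, the angle opposite BC is not acute, so the smallest enclosing circle has BC as diameter.
Centre = midpoint of BC = (4, 2), r² = 200/4 = 50.
Area = π·r² = π·50 ≈ 157.08.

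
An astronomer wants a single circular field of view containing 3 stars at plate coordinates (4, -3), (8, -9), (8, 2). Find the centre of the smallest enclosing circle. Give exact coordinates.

Call the three points A, B, C in the order given.
Side lengths²: AB² = 52, AC² = 41, BC² = 121.
Since BC² = 121 ≥ 52 + 41 = 93, the angle opposite BC is not acute, so the smallest enclosing circle has BC as diameter.
Centre = midpoint of BC = (8, -3.5), r² = 121/4 = 30.25.
Centre = (8, -3.5).

(8, -3.5)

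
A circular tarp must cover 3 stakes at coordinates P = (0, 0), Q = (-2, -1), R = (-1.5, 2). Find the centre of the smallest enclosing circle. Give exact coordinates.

(-65/44, 5/11)

Side lengths²: PQ² = 5, PR² = 6.25, QR² = 9.25.
Since QR² = 9.25 < 6.25 + 5 = 11.25, the triangle is acute, so the smallest enclosing circle is the circumcircle.
Circumcentre = (-65/44, 5/11), r² = 4625/1936.
Centre = (-65/44, 5/11).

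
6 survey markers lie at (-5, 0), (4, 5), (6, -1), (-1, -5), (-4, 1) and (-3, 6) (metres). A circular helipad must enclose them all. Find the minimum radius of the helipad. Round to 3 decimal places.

6.046

The minimum enclosing circle is determined by three boundary points: (6, -1), (-1, -5), (-3, 6).
Their circumcentre is (9/34, 31/34) with r² = 21125/578.
The farthest remaining point (4, 5) is at distance² 17725/578 ≤ 21125/578.
r = √(21125/578) ≈ 6.046.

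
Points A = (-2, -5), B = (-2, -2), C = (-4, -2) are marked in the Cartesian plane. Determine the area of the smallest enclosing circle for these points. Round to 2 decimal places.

10.21

Side lengths²: AB² = 9, AC² = 13, BC² = 4.
Since AC² = 13 ≥ 9 + 4 = 13, the angle opposite AC is not acute, so the smallest enclosing circle has AC as diameter.
Centre = midpoint of AC = (-3, -3.5), r² = 13/4 = 3.25.
Area = π·r² = π·3.25 ≈ 10.21.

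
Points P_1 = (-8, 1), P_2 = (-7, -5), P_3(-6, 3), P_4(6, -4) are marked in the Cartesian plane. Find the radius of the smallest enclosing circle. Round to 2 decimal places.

7.43

The farthest pair is P_1–P_4 with squared distance 221. The circle on this segment as diameter has centre (-1, -1.5) and r² = 221/4 = 55.25.
Check P_2: distance² to centre = 48.25 ≤ 55.25, so it lies inside.
All remaining points lie in this disk, and no smaller disk contains both endpoints, so this is the minimum enclosing circle.
r = √(55.25) ≈ 7.43.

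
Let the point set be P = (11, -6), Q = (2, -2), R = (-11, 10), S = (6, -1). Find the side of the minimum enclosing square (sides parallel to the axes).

The bounding box has width 22 and height 16.
An axis-aligned square enclosing the set must have side ≥ max(width, height).
So the minimum side is max(22, 16) = 22.

22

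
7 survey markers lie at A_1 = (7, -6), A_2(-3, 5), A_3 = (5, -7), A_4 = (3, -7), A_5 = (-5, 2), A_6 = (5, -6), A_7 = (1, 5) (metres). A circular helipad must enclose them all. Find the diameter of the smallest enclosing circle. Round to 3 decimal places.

The farthest pair is A_1–A_2 with squared distance 221. The circle on this segment as diameter has centre (2, -0.5) and r² = 221/4 = 55.25.
Check A_3: distance² to centre = 51.25 ≤ 55.25, so it lies inside.
All remaining points lie in this disk, and no smaller disk contains both endpoints, so this is the minimum enclosing circle.
Diameter = 2r = 2√(55.25) ≈ 14.866.

14.866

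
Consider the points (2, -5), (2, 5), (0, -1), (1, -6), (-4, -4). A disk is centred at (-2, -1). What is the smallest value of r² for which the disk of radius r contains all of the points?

52

The required radius is the distance from (-2, -1) to the farthest point.
Squared distances: 32, 52, 4, 34, 13.
Maximum is 52, attained at (2, 5).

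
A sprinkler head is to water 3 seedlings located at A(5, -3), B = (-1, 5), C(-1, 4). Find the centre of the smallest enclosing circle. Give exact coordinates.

Side lengths²: AB² = 100, AC² = 85, BC² = 1.
Since AB² = 100 ≥ 85 + 1 = 86, the angle opposite AB is not acute, so the smallest enclosing circle has AB as diameter.
Centre = midpoint of AB = (2, 1), r² = 100/4 = 25.
Centre = (2, 1).

(2, 1)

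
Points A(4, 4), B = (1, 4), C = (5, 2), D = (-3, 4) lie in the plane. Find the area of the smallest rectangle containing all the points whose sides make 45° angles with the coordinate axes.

In coordinates u = x + y, v = x − y the rectangle is axis-aligned; the map (x,y)→(u,v) scales areas by 2.
u-values: 8, 5, 7, 1; range = 8 − 1 = 7.
v-values: 0, -3, 3, -7; range = 3 − (-7) = 10.
Area = (7 × 10) / 2 = 35.

35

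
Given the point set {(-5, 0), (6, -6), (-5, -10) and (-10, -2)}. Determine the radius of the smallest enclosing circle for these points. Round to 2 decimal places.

8.25

By Welzl's lemma the MEC is supported by two points (diametrically opposite) or three points (on a circumcircle).
The farthest pair is (6, -6)–(-10, -2) with squared distance 272. The circle on this segment as diameter has centre (-2, -4) and r² = 272/4 = 68.
Check (-5, 0): distance² to centre = 25 ≤ 68, so it lies inside.
All remaining points lie in this disk, and no smaller disk contains both endpoints, so this is the minimum enclosing circle.
r = √68 ≈ 8.25.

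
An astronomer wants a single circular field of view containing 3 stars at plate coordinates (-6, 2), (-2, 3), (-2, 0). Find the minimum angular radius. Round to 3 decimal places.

Call the three points A, B, C in the order given.
Side lengths²: AB² = 17, AC² = 20, BC² = 9.
Since AC² = 20 < 17 + 9 = 26, the triangle is acute, so the smallest enclosing circle is the circumcircle.
Circumcentre = (-3.75, 1.5), r² = 5.3125.
r = √(5.3125) ≈ 2.305.

2.305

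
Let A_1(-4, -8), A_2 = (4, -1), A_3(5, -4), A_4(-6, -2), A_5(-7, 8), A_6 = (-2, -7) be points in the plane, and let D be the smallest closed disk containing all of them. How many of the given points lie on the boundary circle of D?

The minimum enclosing circle of a finite set is fixed by two of the points (as a diameter) or three (as a circumcircle).
The minimum enclosing circle is determined by three boundary points: A_1, A_3, A_5.
Their circumcentre is (-63/26, 15/26) with r² = 25705/338.
The farthest remaining point A_6 is at distance² 19465/338 ≤ 25705/338.
The points at distance exactly r from the centre are A_1, A_3, A_5 — 3 points.

3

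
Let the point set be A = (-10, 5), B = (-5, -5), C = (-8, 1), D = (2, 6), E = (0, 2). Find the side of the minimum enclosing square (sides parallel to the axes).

12

The bounding box has width 12 and height 11.
An axis-aligned square enclosing the set must have side ≥ max(width, height).
So the minimum side is max(12, 11) = 12.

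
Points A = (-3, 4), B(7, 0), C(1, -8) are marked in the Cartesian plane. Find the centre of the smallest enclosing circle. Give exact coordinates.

(8/13, -19/13)

Side lengths²: AB² = 116, AC² = 160, BC² = 100.
Since AC² = 160 < 116 + 100 = 216, the triangle is acute, so the smallest enclosing circle is the circumcircle.
Circumcentre = (8/13, -19/13), r² = 7250/169.
Centre = (8/13, -19/13).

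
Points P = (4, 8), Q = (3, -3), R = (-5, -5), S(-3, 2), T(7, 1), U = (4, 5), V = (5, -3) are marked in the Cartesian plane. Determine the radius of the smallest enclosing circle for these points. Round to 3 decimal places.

7.906

The farthest pair is P–R with squared distance 250. The circle on this segment as diameter has centre (-0.5, 1.5) and r² = 250/4 = 62.5.
Check Q: distance² to centre = 32.5 ≤ 62.5, so it lies inside.
All remaining points lie in this disk, and no smaller disk contains both endpoints, so this is the minimum enclosing circle.
r = √(62.5) ≈ 7.906.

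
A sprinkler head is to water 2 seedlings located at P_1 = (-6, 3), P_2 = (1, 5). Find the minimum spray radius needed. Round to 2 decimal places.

The smallest circle enclosing two points has them as diameter endpoints.
Centre = midpoint = (-2.5, 4); r² = |P_1P_2|²/4 = 53/4 = 13.25.
r = √(13.25) ≈ 3.64.

3.64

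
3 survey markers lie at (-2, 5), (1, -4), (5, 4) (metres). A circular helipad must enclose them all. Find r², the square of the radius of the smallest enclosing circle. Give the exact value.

Call the three points A, B, C in the order given.
Side lengths²: AB² = 90, AC² = 50, BC² = 80.
Since AB² = 90 < 80 + 50 = 130, the triangle is acute, so the smallest enclosing circle is the circumcircle.
Circumcentre = (1, 1), r² = 25.

25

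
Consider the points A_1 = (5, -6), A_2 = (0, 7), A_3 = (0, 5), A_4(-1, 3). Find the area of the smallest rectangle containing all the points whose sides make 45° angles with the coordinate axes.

In coordinates u = x + y, v = x − y the rectangle is axis-aligned; the map (x,y)→(u,v) scales areas by 2.
u-values: -1, 7, 5, 2; range = 7 − (-1) = 8.
v-values: 11, -7, -5, -4; range = 11 − (-7) = 18.
Area = (8 × 18) / 2 = 72.

72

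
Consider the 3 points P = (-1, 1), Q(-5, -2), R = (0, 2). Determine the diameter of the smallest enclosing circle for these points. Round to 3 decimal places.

Side lengths²: PQ² = 25, PR² = 2, QR² = 41.
Since QR² = 41 ≥ 25 + 2 = 27, the angle opposite QR is not acute, so the smallest enclosing circle has QR as diameter.
Centre = midpoint of QR = (-2.5, 0), r² = 41/4 = 10.25.
Diameter = 2r = 2√(10.25) ≈ 6.403.

6.403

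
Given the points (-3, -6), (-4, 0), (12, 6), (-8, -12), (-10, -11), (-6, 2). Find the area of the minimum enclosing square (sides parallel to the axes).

484

The bounding box has width 22 and height 18.
An axis-aligned square enclosing the set must have side ≥ max(width, height).
So the minimum side is max(22, 18) = 22.
Area = 22² = 484.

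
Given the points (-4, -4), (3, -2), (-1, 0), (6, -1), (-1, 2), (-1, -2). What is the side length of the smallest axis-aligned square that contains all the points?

10

The bounding box has width 10 and height 6.
An axis-aligned square enclosing the set must have side ≥ max(width, height).
So the minimum side is max(10, 6) = 10.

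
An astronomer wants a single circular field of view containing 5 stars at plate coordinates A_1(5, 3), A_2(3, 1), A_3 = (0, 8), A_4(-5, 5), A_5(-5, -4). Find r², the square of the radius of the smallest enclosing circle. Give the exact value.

25181/578

The minimum enclosing circle is determined by three boundary points: A_1, A_3, A_5.
Their circumcentre is (-49/34, 53/34) with r² = 25181/578.
The farthest remaining point A_4 is at distance² 14165/578 ≤ 25181/578.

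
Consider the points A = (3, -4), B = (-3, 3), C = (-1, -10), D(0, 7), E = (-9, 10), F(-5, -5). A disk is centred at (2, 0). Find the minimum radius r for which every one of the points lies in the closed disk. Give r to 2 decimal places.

14.87

The required radius is the distance from (2, 0) to the farthest point.
Squared distances: 17, 34, 109, 53, 221, 74.
Maximum is 221, attained at E.
r = √221 ≈ 14.87.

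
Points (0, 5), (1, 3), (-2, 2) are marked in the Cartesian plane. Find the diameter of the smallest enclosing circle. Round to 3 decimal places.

Call the three points A, B, C in the order given.
Side lengths²: AB² = 5, AC² = 13, BC² = 10.
Since AC² = 13 < 10 + 5 = 15, the triangle is acute, so the smallest enclosing circle is the circumcircle.
Circumcentre = (-11/14, 47/14), r² = 325/98.
Diameter = 2r = 2√(325/98) ≈ 3.642.

3.642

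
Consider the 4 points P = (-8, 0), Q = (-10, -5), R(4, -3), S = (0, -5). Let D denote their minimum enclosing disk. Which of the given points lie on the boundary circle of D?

By Welzl's lemma the MEC is supported by two points (diametrically opposite) or three points (on a circumcircle).
The farthest pair is Q–R with squared distance 200. The circle on this segment as diameter has centre (-3, -4) and r² = 200/4 = 50.
Check P: distance² to centre = 41 ≤ 50, so it lies inside.
All remaining points lie in this disk, and no smaller disk contains both endpoints, so this is the minimum enclosing circle.
The points at distance exactly r from the centre are Q, R — 2 points.

Q, R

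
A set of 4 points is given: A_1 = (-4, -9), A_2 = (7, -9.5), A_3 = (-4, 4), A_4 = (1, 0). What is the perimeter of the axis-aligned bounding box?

49

Width = max x − min x = 7 − (-4) = 11.
Height = max y − min y = 4 − (-9.5) = 13.5.
Perimeter = 2(11 + 13.5) = 49.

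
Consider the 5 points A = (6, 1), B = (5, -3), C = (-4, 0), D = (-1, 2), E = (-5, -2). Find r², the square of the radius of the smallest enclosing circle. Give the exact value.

32.5

A smallest enclosing disk is always determined by at most three of the input points on its boundary.
The farthest pair is A–E with squared distance 130. The circle on this segment as diameter has centre (0.5, -0.5) and r² = 130/4 = 32.5.
Check B: distance² to centre = 26.5 ≤ 32.5, so it lies inside.
All remaining points lie in this disk, and no smaller disk contains both endpoints, so this is the minimum enclosing circle.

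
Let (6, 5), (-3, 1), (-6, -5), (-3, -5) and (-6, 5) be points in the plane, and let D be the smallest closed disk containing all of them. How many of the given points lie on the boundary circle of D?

The minimum enclosing circle of a finite set is fixed by two of the points (as a diameter) or three (as a circumcircle).
The farthest pair is (6, 5)–(-6, -5) with squared distance 244. The circle on this segment as diameter has centre (0, 0) and r² = 244/4 = 61.
Check (-3, 1): distance² to centre = 10 ≤ 61, so it lies inside.
All remaining points lie in this disk, and no smaller disk contains both endpoints, so this is the minimum enclosing circle.
The points at distance exactly r from the centre are (6, 5), (-6, -5), (-6, 5) — 3 points.

3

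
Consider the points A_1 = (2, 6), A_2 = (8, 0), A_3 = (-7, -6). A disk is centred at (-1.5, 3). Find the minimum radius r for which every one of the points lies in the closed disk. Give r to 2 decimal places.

The required radius is the distance from (-1.5, 3) to the farthest point.
Squared distances: 21.25, 99.25, 111.25.
Maximum is 111.25, attained at A_3.
r = √(111.25) ≈ 10.55.

10.55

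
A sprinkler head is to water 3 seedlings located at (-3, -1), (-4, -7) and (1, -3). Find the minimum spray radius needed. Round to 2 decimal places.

3.35

Call the three points A, B, C in the order given.
Side lengths²: AB² = 37, AC² = 20, BC² = 41.
Since BC² = 41 < 37 + 20 = 57, the triangle is acute, so the smallest enclosing circle is the circumcircle.
Circumcentre = (-55/26, -55/13), r² = 7585/676.
r = √(7585/676) ≈ 3.35.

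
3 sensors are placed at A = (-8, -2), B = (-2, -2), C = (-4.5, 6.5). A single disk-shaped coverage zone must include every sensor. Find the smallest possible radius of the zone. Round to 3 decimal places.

4.791

Side lengths²: AB² = 36, AC² = 84.5, BC² = 78.5.
Since AC² = 84.5 < 78.5 + 36 = 114.5, the triangle is acute, so the smallest enclosing circle is the circumcircle.
Circumcentre = (-5, 59/34), r² = 26533/1156.
r = √(26533/1156) ≈ 4.791.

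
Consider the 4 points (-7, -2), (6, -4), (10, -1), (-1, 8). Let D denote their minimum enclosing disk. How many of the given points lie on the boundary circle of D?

3

By Welzl's lemma the MEC is supported by two points (diametrically opposite) or three points (on a circumcircle).
The minimum enclosing circle is determined by three boundary points: (-7, -2), (10, -1), (-1, 8).
Their circumcentre is (117/82, -21/82) with r² = 248965/3362.
The farthest remaining point (6, -4) is at distance² 117437/3362 ≤ 248965/3362.
The points at distance exactly r from the centre are (-7, -2), (10, -1), (-1, 8) — 3 points.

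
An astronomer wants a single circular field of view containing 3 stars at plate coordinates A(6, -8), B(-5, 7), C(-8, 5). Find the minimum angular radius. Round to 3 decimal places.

9.552

Side lengths²: AB² = 346, AC² = 365, BC² = 13.
Since AC² = 365 ≥ 346 + 13 = 359, the angle opposite AC is not acute, so the smallest enclosing circle has AC as diameter.
Centre = midpoint of AC = (-1, -1.5), r² = 365/4 = 91.25.
r = √(91.25) ≈ 9.552.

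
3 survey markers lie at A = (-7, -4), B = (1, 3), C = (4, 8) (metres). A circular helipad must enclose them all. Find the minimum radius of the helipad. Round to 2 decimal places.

8.14

Side lengths²: AB² = 113, AC² = 265, BC² = 34.
Since AC² = 265 ≥ 113 + 34 = 147, the angle opposite AC is not acute, so the smallest enclosing circle has AC as diameter.
Centre = midpoint of AC = (-1.5, 2), r² = 265/4 = 66.25.
r = √(66.25) ≈ 8.14.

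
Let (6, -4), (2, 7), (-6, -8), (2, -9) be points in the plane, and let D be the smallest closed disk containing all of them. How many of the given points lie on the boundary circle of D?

A smallest enclosing disk is always determined by at most three of the input points on its boundary.
The minimum enclosing circle is determined by three boundary points: (2, 7), (-6, -8), (2, -9).
Their circumcentre is (-1.0625, -1) with r² = 73.37890625.
The farthest remaining point (6, -4) is at distance² 58.87890625 ≤ 73.37890625.
The points at distance exactly r from the centre are (2, 7), (-6, -8), (2, -9) — 3 points.

3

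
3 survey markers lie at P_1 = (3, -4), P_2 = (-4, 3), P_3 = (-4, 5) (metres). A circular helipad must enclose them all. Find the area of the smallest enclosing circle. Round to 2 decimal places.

102.10

Side lengths²: P_1P_2² = 98, P_1P_3² = 130, P_2P_3² = 4.
Since P_1P_3² = 130 ≥ 98 + 4 = 102, the angle opposite P_1P_3 is not acute, so the smallest enclosing circle has P_1P_3 as diameter.
Centre = midpoint of P_1P_3 = (-0.5, 0.5), r² = 130/4 = 32.5.
Area = π·r² = π·32.5 ≈ 102.10.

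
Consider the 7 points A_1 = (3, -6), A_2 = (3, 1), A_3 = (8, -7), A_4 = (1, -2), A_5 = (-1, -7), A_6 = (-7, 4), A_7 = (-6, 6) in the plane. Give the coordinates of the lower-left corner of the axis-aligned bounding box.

(-7, -7)

x-range [-7, 8], y-range [-7, 6].
The lower-left corner is (-7, -7).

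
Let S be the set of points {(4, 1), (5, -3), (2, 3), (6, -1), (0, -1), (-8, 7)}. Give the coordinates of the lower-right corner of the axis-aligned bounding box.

x-range [-8, 6], y-range [-3, 7].
The lower-right corner is (6, -3).

(6, -3)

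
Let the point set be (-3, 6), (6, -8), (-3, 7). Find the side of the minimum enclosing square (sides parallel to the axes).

15

The bounding box has width 9 and height 15.
An axis-aligned square enclosing the set must have side ≥ max(width, height).
So the minimum side is max(9, 15) = 15.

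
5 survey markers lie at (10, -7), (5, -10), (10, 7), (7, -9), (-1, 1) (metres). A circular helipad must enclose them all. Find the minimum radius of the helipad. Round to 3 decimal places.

8.860

By Welzl's lemma the MEC is supported by two points (diametrically opposite) or three points (on a circumcircle).
The farthest pair is (5, -10)–(10, 7) with squared distance 314. The circle on this segment as diameter has centre (7.5, -1.5) and r² = 314/4 = 78.5.
Check (10, -7): distance² to centre = 36.5 ≤ 78.5, so it lies inside.
All remaining points lie in this disk, and no smaller disk contains both endpoints, so this is the minimum enclosing circle.
r = √(78.5) ≈ 8.860.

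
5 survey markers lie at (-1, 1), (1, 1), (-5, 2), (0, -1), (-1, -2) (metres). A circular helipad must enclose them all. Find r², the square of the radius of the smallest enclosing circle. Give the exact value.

A smallest enclosing disk is always determined by at most three of the input points on its boundary.
The minimum enclosing circle is determined by three boundary points: (1, 1), (-5, 2), (-1, -2).
Their circumcentre is (-2.1, 0.9) with r² = 9.62.
The farthest remaining point (0, -1) is at distance² 8.02 ≤ 9.62.

9.62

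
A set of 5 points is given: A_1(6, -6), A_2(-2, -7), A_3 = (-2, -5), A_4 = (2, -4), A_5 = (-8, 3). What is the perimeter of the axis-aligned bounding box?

48

Width = max x − min x = 6 − (-8) = 14.
Height = max y − min y = 3 − (-7) = 10.
Perimeter = 2(14 + 10) = 48.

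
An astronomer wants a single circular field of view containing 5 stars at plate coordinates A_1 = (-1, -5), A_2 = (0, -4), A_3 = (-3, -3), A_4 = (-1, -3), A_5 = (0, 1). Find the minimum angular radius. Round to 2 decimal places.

A smallest enclosing disk is always determined by at most three of the input points on its boundary.
The farthest pair is A_1–A_5 with squared distance 37. The circle on this segment as diameter has centre (-0.5, -2) and r² = 37/4 = 9.25.
Check A_2: distance² to centre = 4.25 ≤ 9.25, so it lies inside.
All remaining points lie in this disk, and no smaller disk contains both endpoints, so this is the minimum enclosing circle.
r = √(9.25) ≈ 3.04.

3.04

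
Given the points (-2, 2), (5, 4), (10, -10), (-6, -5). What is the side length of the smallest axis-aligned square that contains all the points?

16

The bounding box has width 16 and height 14.
An axis-aligned square enclosing the set must have side ≥ max(width, height).
So the minimum side is max(16, 14) = 16.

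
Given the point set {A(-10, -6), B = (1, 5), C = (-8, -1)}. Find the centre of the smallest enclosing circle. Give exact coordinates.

(-4.5, -0.5)

Side lengths²: AB² = 242, AC² = 29, BC² = 117.
Since AB² = 242 ≥ 117 + 29 = 146, the angle opposite AB is not acute, so the smallest enclosing circle has AB as diameter.
Centre = midpoint of AB = (-4.5, -0.5), r² = 242/4 = 60.5.
Centre = (-4.5, -0.5).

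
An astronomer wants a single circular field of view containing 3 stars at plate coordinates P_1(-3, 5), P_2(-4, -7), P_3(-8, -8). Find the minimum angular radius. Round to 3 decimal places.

6.964

Side lengths²: P_1P_2² = 145, P_1P_3² = 194, P_2P_3² = 17.
Since P_1P_3² = 194 ≥ 145 + 17 = 162, the angle opposite P_1P_3 is not acute, so the smallest enclosing circle has P_1P_3 as diameter.
Centre = midpoint of P_1P_3 = (-5.5, -1.5), r² = 194/4 = 48.5.
r = √(48.5) ≈ 6.964.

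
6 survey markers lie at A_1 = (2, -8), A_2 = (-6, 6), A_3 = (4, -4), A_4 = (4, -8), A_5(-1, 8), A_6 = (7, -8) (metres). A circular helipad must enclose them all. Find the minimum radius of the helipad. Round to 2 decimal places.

By Welzl's lemma the MEC is supported by two points (diametrically opposite) or three points (on a circumcircle).
The farthest pair is A_2–A_6 with squared distance 365. The circle on this segment as diameter has centre (0.5, -1) and r² = 365/4 = 91.25.
Check A_1: distance² to centre = 51.25 ≤ 91.25, so it lies inside.
All remaining points lie in this disk, and no smaller disk contains both endpoints, so this is the minimum enclosing circle.
r = √(91.25) ≈ 9.55.

9.55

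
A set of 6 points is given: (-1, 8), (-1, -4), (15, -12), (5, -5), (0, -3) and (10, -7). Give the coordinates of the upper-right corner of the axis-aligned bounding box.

(15, 8)

x-range [-1, 15], y-range [-12, 8].
The upper-right corner is (15, 8).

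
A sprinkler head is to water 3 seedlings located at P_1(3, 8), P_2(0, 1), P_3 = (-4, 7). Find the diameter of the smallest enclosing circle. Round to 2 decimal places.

Side lengths²: P_1P_2² = 58, P_1P_3² = 50, P_2P_3² = 52.
Since P_1P_2² = 58 < 52 + 50 = 102, the triangle is acute, so the smallest enclosing circle is the circumcircle.
Circumcentre = (-4/23, 120/23), r² = 9425/529.
Diameter = 2r = 2√(9425/529) ≈ 8.44.

8.44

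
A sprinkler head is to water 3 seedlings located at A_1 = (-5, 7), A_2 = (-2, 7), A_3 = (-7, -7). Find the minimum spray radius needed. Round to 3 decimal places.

Side lengths²: A_1A_2² = 9, A_1A_3² = 200, A_2A_3² = 221.
Since A_2A_3² = 221 ≥ 200 + 9 = 209, the angle opposite A_2A_3 is not acute, so the smallest enclosing circle has A_2A_3 as diameter.
Centre = midpoint of A_2A_3 = (-4.5, 0), r² = 221/4 = 55.25.
r = √(55.25) ≈ 7.433.

7.433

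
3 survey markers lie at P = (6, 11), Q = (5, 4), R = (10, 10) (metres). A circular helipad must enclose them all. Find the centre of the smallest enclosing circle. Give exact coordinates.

(417/58, 421/58)

Side lengths²: PQ² = 50, PR² = 17, QR² = 61.
Since QR² = 61 < 50 + 17 = 67, the triangle is acute, so the smallest enclosing circle is the circumcircle.
Circumcentre = (417/58, 421/58), r² = 25925/1682.
Centre = (417/58, 421/58).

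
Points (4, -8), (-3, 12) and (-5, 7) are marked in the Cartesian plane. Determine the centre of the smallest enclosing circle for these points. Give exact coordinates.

(0.5, 2)

Call the three points A, B, C in the order given.
Side lengths²: AB² = 449, AC² = 306, BC² = 29.
Since AB² = 449 ≥ 306 + 29 = 335, the angle opposite AB is not acute, so the smallest enclosing circle has AB as diameter.
Centre = midpoint of AB = (0.5, 2), r² = 449/4 = 112.25.
Centre = (0.5, 2).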